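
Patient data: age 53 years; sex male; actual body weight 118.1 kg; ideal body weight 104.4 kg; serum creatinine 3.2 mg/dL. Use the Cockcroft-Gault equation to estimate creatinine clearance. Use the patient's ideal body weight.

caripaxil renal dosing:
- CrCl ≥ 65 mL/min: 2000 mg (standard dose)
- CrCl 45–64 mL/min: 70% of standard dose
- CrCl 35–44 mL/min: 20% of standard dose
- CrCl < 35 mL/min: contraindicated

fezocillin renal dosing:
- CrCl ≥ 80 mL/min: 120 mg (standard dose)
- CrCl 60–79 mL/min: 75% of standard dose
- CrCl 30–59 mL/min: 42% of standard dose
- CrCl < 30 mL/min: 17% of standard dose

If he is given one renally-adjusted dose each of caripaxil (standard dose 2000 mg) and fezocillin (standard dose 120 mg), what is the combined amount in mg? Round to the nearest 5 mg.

CrCl = (140 − 53) × 104.4 / (72 × 3.2) = 9082.8 / 230.40 ≈ 39.4 mL/min
CrCl ≈ 39 mL/min.
caripaxil: 35–44 mL/min → 20% of 2000 mg = 400 mg.
fezocillin: 30–59 mL/min → 42% of 120 mg = 50.4 mg.
Total = 400 + 50.4 = 450.4 mg.

450 mg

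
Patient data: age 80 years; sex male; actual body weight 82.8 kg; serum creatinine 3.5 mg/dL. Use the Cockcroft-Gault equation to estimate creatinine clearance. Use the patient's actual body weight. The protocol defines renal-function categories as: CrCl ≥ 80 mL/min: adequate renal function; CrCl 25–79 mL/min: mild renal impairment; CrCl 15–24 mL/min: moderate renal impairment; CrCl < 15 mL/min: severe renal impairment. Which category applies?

CrCl = (140 − 80) × 82.8 / (72 × 3.5) = 4968.0 / 252.00 ≈ 19.7 mL/min
20 mL/min falls in the 'moderate renal impairment' range.

moderate renal impairment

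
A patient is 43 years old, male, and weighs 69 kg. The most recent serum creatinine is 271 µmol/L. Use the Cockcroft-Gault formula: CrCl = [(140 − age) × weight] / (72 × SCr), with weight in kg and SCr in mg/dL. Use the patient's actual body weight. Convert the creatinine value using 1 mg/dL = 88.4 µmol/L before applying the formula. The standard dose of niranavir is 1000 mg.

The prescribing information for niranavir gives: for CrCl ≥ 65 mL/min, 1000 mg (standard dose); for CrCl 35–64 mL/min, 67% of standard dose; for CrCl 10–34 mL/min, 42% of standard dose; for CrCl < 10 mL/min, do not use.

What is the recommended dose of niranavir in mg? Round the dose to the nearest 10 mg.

SCr = 271 / 88.4 = 3.066 mg/dL
CrCl = (140 − 43) × 69 / (72 × 3.066) = 6693.0 / 220.75 ≈ 30.3 mL/min
CrCl ≈ 30 mL/min → bracket 10–34 mL/min.
42% of 1000 mg = 420 mg

420 mg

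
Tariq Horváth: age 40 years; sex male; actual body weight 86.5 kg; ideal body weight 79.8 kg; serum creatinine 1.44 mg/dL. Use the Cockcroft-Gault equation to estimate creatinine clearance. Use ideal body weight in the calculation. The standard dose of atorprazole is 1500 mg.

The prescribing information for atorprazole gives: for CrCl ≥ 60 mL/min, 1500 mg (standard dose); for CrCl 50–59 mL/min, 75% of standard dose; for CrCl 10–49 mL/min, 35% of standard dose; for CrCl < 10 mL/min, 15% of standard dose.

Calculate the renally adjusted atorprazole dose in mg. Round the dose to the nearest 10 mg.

1500 mg

CrCl = (140 − 40) × 79.8 / (72 × 1.44) = 7980.0 / 103.68 ≈ 77.0 mL/min
CrCl ≈ 77 mL/min → bracket ≥ 60 mL/min.
100% of 1500 mg = 1500 mg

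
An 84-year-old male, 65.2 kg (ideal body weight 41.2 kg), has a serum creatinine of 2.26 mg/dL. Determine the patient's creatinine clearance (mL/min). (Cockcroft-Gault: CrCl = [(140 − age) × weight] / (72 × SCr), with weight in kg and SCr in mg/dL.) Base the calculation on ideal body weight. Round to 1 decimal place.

CrCl = (140 − 84) × 41.2 / (72 × 2.26) = 2307.2 / 162.72 ≈ 14.2 mL/min

14.2 mL/min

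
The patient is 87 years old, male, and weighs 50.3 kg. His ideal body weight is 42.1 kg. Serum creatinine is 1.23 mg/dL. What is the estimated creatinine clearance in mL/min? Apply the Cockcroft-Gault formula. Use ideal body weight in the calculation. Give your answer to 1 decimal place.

25.2 mL/min

CrCl = (140 − 87) × 42.1 / (72 × 1.23) = 2231.3 / 88.56 ≈ 25.2 mL/min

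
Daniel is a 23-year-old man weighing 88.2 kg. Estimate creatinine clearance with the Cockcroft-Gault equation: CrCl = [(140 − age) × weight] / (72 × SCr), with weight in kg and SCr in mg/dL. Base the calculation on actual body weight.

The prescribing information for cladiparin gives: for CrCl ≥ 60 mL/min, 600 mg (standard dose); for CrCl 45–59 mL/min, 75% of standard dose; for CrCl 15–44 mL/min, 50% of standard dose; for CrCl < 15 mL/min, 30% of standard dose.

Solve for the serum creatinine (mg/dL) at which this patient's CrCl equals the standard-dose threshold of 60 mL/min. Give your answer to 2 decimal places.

2.39 mg/dL

Standard dose requires CrCl ≥ 60 mL/min.
Set (140 − 23) × 88.2 / (72 × SCr) = 60
SCr = (140 − 23) × 88.2 / (72 × 60) = 2.389 mg/dL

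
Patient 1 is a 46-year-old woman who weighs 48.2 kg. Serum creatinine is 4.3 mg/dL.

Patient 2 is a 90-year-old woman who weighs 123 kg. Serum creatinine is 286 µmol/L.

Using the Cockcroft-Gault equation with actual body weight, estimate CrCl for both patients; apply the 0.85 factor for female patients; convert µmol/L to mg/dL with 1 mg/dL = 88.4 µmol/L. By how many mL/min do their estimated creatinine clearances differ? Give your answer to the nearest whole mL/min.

10 mL/min

Patient 1: CrCl = (140 − 46) × 48.2 / (72 × 4.3) × 0.85 = 4530.8 / 309.60 × 0.85 ≈ 12.4 mL/min
Patient 2: SCr = 286 / 88.4 = 3.235 mg/dL
Patient 2: CrCl = (140 − 90) × 123 / (72 × 3.235) × 0.85 = 6150.0 / 232.92 × 0.85 ≈ 22.4 mL/min
|12.4 − 22.4| = 10.0 mL/min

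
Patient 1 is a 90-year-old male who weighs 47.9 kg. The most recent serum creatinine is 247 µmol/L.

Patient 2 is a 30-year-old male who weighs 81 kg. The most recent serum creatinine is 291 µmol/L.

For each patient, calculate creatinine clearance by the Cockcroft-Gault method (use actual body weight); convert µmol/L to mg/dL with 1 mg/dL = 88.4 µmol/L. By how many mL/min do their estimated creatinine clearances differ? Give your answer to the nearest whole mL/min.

26 mL/min

Patient 1: SCr = 247 / 88.4 = 2.794 mg/dL
Patient 1: CrCl = (140 − 90) × 47.9 / (72 × 2.794) = 2395.0 / 201.17 ≈ 11.9 mL/min
Patient 2: SCr = 291 / 88.4 = 3.292 mg/dL
Patient 2: CrCl = (140 − 30) × 81 / (72 × 3.292) = 8910.0 / 237.02 ≈ 37.6 mL/min
|11.9 − 37.6| = 25.7 mL/min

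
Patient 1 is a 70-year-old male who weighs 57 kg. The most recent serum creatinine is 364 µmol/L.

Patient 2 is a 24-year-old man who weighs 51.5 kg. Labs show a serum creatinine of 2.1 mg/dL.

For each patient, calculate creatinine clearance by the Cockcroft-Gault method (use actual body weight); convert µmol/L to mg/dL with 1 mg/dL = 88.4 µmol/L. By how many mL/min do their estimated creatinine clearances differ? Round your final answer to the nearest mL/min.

Patient 1: SCr = 364 / 88.4 = 4.118 mg/dL
Patient 1: CrCl = (140 − 70) × 57 / (72 × 4.118) = 3990.0 / 296.50 ≈ 13.5 mL/min
Patient 2: CrCl = (140 − 24) × 51.5 / (72 × 2.1) = 5974.0 / 151.20 ≈ 39.5 mL/min
|13.5 − 39.5| = 26.0 mL/min

26 mL/min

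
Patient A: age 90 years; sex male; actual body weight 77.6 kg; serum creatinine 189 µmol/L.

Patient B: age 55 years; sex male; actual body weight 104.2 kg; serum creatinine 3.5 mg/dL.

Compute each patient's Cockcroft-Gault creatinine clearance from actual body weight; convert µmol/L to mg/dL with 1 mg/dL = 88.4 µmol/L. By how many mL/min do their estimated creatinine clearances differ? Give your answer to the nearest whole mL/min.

10 mL/min

Patient A: SCr = 189 / 88.4 = 2.138 mg/dL
Patient A: CrCl = (140 − 90) × 77.6 / (72 × 2.138) = 3880.0 / 153.94 ≈ 25.2 mL/min
Patient B: CrCl = (140 − 55) × 104.2 / (72 × 3.5) = 8857.0 / 252.00 ≈ 35.1 mL/min
|25.2 − 35.1| = 9.9 mL/min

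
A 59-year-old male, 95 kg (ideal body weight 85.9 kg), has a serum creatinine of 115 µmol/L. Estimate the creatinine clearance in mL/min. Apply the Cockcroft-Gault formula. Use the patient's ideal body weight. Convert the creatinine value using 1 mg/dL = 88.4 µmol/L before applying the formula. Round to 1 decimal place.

SCr = 115 / 88.4 = 1.301 mg/dL
CrCl = (140 − 59) × 85.9 / (72 × 1.301) = 6957.9 / 93.67 ≈ 74.3 mL/min

74.3 mL/min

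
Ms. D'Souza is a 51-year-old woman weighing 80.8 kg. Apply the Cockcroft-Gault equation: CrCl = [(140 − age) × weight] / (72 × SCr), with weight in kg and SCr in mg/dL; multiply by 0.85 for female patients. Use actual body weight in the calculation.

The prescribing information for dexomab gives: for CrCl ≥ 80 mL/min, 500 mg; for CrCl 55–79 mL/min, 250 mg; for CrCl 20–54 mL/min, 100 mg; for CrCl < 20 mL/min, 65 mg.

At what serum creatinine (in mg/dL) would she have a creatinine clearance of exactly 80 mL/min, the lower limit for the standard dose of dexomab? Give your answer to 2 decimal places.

1.06 mg/dL

Standard dose requires CrCl ≥ 80 mL/min.
Set (140 − 51) × 80.8 × 0.85 / (72 × SCr) = 80
SCr = (140 − 51) × 80.8 × 0.85 / (72 × 80) = 1.061 mg/dL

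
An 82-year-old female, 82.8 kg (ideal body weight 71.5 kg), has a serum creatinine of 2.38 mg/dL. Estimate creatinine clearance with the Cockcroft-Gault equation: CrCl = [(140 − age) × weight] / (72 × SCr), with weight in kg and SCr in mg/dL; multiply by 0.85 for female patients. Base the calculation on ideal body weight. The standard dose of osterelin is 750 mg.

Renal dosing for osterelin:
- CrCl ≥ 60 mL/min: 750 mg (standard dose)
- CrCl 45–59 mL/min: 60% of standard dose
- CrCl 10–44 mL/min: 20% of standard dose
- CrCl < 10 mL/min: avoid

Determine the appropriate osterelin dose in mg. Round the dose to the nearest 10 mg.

CrCl = (140 − 82) × 71.5 / (72 × 2.38) × 0.85 = 4147.0 / 171.36 × 0.85 ≈ 20.6 mL/min
CrCl ≈ 21 mL/min → bracket 10–44 mL/min.
20% of 750 mg = 150 mg

150 mg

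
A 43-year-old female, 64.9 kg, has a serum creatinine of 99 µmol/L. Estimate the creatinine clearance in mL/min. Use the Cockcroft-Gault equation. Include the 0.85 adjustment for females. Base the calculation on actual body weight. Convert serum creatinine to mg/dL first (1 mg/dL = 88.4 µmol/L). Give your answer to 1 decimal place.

66.4 mL/min

SCr = 99 / 88.4 = 1.12 mg/dL
CrCl = (140 − 43) × 64.9 / (72 × 1.12) × 0.85 = 6295.3 / 80.64 × 0.85 ≈ 66.4 mL/min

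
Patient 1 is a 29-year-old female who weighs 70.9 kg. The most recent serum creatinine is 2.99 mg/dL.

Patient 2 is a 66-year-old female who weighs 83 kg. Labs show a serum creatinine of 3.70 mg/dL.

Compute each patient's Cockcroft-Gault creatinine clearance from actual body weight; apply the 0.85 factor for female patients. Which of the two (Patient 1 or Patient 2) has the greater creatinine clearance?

Patient 1

Patient 1: CrCl = (140 − 29) × 70.9 / (72 × 2.99) × 0.85 = 7869.9 / 215.28 × 0.85 ≈ 31.1 mL/min
Patient 2: CrCl = (140 − 66) × 83 / (72 × 3.7) × 0.85 = 6142.0 / 266.40 × 0.85 ≈ 19.6 mL/min
31.1 vs 19.6 mL/min → Patient 1 is higher.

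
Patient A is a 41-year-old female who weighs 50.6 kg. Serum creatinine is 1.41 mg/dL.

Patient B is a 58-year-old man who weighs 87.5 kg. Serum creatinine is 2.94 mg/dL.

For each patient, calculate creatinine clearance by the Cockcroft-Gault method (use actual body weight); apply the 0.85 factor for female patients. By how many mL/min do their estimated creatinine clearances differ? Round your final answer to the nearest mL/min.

Patient A: CrCl = (140 − 41) × 50.6 / (72 × 1.41) × 0.85 = 5009.4 / 101.52 × 0.85 ≈ 41.9 mL/min
Patient B: CrCl = (140 − 58) × 87.5 / (72 × 2.94) = 7175.0 / 211.68 ≈ 33.9 mL/min
|41.9 − 33.9| = 8.0 mL/min

8 mL/min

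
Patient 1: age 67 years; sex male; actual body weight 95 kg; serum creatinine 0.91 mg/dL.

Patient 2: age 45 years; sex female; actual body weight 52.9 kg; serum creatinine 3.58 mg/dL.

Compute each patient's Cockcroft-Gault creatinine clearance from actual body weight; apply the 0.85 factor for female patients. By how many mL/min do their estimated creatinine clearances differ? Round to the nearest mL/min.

Patient 1: CrCl = (140 − 67) × 95 / (72 × 0.91) = 6935.0 / 65.52 ≈ 105.8 mL/min
Patient 2: CrCl = (140 − 45) × 52.9 / (72 × 3.58) × 0.85 = 5025.5 / 257.76 × 0.85 ≈ 16.6 mL/min
|105.8 − 16.6| = 89.2 mL/min

89 mL/min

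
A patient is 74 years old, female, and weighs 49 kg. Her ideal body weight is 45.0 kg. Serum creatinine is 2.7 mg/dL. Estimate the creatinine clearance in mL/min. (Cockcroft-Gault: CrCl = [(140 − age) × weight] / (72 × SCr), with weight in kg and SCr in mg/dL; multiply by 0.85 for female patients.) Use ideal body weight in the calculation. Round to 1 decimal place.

CrCl = (140 − 74) × 45 / (72 × 2.7) × 0.85 = 2970.0 / 194.40 × 0.85 ≈ 13.0 mL/min

13.0 mL/min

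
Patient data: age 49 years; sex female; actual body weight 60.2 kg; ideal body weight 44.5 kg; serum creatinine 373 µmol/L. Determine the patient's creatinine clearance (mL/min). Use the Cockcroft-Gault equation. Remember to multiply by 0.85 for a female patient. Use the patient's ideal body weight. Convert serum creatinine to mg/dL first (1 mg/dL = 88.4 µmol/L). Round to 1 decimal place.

SCr = 373 / 88.4 = 4.219 mg/dL
CrCl = (140 − 49) × 44.5 / (72 × 4.219) × 0.85 = 4049.5 / 303.77 × 0.85 ≈ 11.3 mL/min

11.3 mL/min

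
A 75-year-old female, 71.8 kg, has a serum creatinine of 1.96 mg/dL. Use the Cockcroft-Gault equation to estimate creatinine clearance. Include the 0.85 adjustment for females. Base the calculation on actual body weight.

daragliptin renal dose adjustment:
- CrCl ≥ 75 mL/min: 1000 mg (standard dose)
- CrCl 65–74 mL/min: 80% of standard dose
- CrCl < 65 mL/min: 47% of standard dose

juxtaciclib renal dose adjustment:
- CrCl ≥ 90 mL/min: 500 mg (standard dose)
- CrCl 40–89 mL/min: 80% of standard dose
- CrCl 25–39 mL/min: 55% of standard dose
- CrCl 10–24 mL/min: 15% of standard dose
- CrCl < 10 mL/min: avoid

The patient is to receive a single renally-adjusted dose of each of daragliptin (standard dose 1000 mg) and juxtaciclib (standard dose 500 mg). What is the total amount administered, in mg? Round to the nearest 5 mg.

CrCl = (140 − 75) × 71.8 / (72 × 1.96) × 0.85 = 4667.0 / 141.12 × 0.85 ≈ 28.1 mL/min
CrCl ≈ 28 mL/min.
daragliptin: < 65 mL/min → 47% of 1000 mg = 470 mg.
juxtaciclib: 25–39 mL/min → 55% of 500 mg = 275 mg.
Total = 470 + 275 = 745 mg.

745 mg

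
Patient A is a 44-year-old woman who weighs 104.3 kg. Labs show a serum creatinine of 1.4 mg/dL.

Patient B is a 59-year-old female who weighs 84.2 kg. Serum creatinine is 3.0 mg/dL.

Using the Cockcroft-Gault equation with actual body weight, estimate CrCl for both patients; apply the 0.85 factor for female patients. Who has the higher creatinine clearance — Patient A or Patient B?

Patient A

Patient A: CrCl = (140 − 44) × 104.3 / (72 × 1.4) × 0.85 = 10012.8 / 100.80 × 0.85 ≈ 84.4 mL/min
Patient B: CrCl = (140 − 59) × 84.2 / (72 × 3) × 0.85 = 6820.2 / 216.00 × 0.85 ≈ 26.8 mL/min
84.4 vs 26.8 mL/min → Patient A is higher.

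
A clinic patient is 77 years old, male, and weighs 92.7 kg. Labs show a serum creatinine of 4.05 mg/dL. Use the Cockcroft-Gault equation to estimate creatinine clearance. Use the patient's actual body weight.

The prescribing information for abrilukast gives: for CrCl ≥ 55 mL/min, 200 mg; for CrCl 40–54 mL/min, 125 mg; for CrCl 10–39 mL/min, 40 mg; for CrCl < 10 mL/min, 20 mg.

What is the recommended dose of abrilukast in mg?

CrCl = (140 − 77) × 92.7 / (72 × 4.05) = 5840.1 / 291.60 ≈ 20.0 mL/min
CrCl ≈ 20 mL/min → bracket 10–39 mL/min.
Dose for this bracket: 40 mg.

40 mg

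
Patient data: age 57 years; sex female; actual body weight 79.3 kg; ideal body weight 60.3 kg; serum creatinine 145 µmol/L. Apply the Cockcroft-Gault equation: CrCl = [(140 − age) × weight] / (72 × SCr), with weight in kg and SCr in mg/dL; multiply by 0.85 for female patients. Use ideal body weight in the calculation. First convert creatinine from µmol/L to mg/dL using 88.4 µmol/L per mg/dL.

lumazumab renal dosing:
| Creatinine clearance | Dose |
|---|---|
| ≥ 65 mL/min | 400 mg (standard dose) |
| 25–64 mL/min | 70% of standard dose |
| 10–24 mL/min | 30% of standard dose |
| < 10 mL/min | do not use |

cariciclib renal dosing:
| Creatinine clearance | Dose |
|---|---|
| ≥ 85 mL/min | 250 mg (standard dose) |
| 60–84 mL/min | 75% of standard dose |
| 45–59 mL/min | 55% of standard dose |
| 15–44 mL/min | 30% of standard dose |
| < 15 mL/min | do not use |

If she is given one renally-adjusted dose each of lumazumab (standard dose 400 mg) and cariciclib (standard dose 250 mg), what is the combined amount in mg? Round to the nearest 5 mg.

SCr = 145 / 88.4 = 1.64 mg/dL
CrCl = (140 − 57) × 60.3 / (72 × 1.64) × 0.85 = 5004.9 / 118.08 × 0.85 ≈ 36.0 mL/min
CrCl ≈ 36 mL/min.
lumazumab: 25–64 mL/min → 70% of 400 mg = 280 mg.
cariciclib: 15–44 mL/min → 30% of 250 mg = 75 mg.
Total = 280 + 75 = 355 mg.

355 mg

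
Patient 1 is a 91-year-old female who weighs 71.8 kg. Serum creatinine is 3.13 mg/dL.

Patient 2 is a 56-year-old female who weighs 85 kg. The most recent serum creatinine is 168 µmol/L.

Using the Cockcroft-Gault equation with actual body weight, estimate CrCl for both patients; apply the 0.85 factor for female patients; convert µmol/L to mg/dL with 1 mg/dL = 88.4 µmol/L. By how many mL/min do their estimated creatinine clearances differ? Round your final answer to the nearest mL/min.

31 mL/min

Patient 1: CrCl = (140 − 91) × 71.8 / (72 × 3.13) × 0.85 = 3518.2 / 225.36 × 0.85 ≈ 13.3 mL/min
Patient 2: SCr = 168 / 88.4 = 1.9 mg/dL
Patient 2: CrCl = (140 − 56) × 85 / (72 × 1.9) × 0.85 = 7140.0 / 136.80 × 0.85 ≈ 44.4 mL/min
|13.3 − 44.4| = 31.1 mL/min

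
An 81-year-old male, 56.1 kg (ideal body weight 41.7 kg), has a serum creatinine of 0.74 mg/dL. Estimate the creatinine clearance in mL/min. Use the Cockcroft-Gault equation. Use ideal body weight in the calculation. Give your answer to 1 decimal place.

CrCl = (140 − 81) × 41.7 / (72 × 0.74) = 2460.3 / 53.28 ≈ 46.2 mL/min

46.2 mL/min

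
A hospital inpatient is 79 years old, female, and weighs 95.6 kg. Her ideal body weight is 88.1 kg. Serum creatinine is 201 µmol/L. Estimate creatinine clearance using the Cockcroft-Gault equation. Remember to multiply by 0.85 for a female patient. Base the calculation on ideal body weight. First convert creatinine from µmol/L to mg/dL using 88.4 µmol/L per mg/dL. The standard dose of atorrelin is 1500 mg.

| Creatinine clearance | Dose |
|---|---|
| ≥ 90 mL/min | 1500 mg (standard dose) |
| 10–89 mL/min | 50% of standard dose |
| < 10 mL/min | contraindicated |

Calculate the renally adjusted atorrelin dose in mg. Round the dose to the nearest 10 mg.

750 mg

SCr = 201 / 88.4 = 2.274 mg/dL
CrCl = (140 − 79) × 88.1 / (72 × 2.274) × 0.85 = 5374.1 / 163.73 × 0.85 ≈ 27.9 mL/min
CrCl ≈ 28 mL/min → bracket 10–89 mL/min.
50% of 1500 mg = 750 mg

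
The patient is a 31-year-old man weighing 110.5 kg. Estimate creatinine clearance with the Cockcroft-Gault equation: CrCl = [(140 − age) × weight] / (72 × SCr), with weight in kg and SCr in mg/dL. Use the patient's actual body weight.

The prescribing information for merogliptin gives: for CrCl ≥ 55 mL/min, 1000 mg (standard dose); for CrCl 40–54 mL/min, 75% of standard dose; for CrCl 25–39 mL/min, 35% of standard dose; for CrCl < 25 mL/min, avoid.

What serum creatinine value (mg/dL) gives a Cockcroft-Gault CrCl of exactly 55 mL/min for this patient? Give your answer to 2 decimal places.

3.04 mg/dL

Standard dose requires CrCl ≥ 55 mL/min.
Set (140 − 31) × 110.5 / (72 × SCr) = 55
SCr = (140 − 31) × 110.5 / (72 × 55) = 3.042 mg/dL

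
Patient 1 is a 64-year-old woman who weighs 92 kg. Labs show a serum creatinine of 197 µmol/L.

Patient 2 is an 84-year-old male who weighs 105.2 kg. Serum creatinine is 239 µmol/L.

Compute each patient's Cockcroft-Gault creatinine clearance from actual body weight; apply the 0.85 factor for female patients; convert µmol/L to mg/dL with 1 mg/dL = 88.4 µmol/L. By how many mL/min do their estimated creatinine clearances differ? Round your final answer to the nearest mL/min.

7 mL/min

Patient 1: SCr = 197 / 88.4 = 2.229 mg/dL
Patient 1: CrCl = (140 − 64) × 92 / (72 × 2.229) × 0.85 = 6992.0 / 160.49 × 0.85 ≈ 37.0 mL/min
Patient 2: SCr = 239 / 88.4 = 2.704 mg/dL
Patient 2: CrCl = (140 − 84) × 105.2 / (72 × 2.704) = 5891.2 / 194.69 ≈ 30.3 mL/min
|37.0 − 30.3| = 6.7 mL/min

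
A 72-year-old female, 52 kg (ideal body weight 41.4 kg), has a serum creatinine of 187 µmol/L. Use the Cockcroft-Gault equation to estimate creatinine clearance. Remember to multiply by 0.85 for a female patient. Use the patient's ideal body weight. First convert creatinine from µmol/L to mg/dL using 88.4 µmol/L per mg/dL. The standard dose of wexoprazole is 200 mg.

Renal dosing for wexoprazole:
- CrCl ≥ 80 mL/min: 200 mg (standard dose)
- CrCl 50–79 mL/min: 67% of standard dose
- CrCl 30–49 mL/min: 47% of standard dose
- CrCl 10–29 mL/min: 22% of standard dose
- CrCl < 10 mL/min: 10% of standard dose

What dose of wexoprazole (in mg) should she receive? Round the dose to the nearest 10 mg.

SCr = 187 / 88.4 = 2.115 mg/dL
CrCl = (140 − 72) × 41.4 / (72 × 2.115) × 0.85 = 2815.2 / 152.28 × 0.85 ≈ 15.7 mL/min
CrCl ≈ 16 mL/min → bracket 10–29 mL/min.
22% of 200 mg = 44 mg → 40 mg

40 mg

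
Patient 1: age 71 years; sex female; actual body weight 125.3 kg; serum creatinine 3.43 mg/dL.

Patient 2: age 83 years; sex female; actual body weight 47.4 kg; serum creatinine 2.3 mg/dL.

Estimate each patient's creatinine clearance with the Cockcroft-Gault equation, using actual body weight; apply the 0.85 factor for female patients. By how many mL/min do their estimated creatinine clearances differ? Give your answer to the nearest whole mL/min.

16 mL/min

Patient 1: CrCl = (140 − 71) × 125.3 / (72 × 3.43) × 0.85 = 8645.7 / 246.96 × 0.85 ≈ 29.8 mL/min
Patient 2: CrCl = (140 − 83) × 47.4 / (72 × 2.3) × 0.85 = 2701.8 / 165.60 × 0.85 ≈ 13.9 mL/min
|29.8 − 13.9| = 15.9 mL/min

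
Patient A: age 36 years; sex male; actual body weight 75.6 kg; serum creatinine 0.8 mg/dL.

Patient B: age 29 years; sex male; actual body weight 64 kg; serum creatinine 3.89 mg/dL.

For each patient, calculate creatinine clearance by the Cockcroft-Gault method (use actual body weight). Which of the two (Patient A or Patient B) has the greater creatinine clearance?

Patient A

Patient A: CrCl = (140 − 36) × 75.6 / (72 × 0.8) = 7862.4 / 57.60 ≈ 136.5 mL/min
Patient B: CrCl = (140 − 29) × 64 / (72 × 3.89) = 7104.0 / 280.08 ≈ 25.4 mL/min
136.5 vs 25.4 mL/min → Patient A is higher.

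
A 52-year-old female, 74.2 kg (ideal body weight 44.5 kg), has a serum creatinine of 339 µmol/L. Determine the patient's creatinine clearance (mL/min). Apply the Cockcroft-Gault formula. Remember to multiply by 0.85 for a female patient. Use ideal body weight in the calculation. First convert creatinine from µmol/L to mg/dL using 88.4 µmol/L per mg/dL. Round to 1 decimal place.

12.1 mL/min

SCr = 339 / 88.4 = 3.835 mg/dL
CrCl = (140 − 52) × 44.5 / (72 × 3.835) × 0.85 = 3916.0 / 276.12 × 0.85 ≈ 12.1 mL/min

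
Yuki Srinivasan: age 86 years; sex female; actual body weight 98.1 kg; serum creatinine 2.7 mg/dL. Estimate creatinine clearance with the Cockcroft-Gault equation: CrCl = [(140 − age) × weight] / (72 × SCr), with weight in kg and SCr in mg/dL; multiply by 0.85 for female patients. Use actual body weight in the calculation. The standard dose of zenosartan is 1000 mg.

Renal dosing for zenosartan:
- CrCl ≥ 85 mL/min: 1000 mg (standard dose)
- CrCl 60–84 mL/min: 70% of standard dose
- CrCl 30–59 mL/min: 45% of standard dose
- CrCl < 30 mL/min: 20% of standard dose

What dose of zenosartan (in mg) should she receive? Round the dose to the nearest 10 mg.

CrCl = (140 − 86) × 98.1 / (72 × 2.7) × 0.85 = 5297.4 / 194.40 × 0.85 ≈ 23.2 mL/min
CrCl ≈ 23 mL/min → bracket < 30 mL/min.
20% of 1000 mg = 200 mg

200 mg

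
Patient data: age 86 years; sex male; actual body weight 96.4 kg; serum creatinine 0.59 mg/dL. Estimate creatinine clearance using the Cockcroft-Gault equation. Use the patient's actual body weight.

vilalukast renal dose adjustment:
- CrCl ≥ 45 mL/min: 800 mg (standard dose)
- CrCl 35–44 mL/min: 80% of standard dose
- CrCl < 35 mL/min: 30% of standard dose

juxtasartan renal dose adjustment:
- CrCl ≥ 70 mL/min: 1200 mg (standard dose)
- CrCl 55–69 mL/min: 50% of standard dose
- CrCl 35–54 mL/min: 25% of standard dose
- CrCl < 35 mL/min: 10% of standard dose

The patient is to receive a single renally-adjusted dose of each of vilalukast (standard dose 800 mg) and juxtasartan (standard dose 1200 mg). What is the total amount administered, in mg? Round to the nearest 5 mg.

CrCl = (140 − 86) × 96.4 / (72 × 0.59) = 5205.6 / 42.48 ≈ 122.5 mL/min
CrCl ≈ 123 mL/min.
vilalukast: ≥ 45 mL/min → 100% of 800 mg = 800 mg.
juxtasartan: ≥ 70 mL/min → 100% of 1200 mg = 1200 mg.
Total = 800 + 1200 = 2000 mg.

2000 mg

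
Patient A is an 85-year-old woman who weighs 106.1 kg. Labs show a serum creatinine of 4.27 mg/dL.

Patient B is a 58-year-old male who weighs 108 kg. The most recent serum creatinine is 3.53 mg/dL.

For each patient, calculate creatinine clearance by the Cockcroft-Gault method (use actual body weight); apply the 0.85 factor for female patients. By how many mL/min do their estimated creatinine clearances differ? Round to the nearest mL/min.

19 mL/min

Patient A: CrCl = (140 − 85) × 106.1 / (72 × 4.27) × 0.85 = 5835.5 / 307.44 × 0.85 ≈ 16.1 mL/min
Patient B: CrCl = (140 − 58) × 108 / (72 × 3.53) = 8856.0 / 254.16 ≈ 34.8 mL/min
|16.1 − 34.8| = 18.7 mL/min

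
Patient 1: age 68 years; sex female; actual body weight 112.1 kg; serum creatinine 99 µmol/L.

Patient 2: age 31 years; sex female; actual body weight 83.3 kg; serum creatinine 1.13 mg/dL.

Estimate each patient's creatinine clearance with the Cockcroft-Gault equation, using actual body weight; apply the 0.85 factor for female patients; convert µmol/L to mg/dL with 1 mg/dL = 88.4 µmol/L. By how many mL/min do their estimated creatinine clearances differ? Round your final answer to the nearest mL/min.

10 mL/min

Patient 1: SCr = 99 / 88.4 = 1.12 mg/dL
Patient 1: CrCl = (140 − 68) × 112.1 / (72 × 1.12) × 0.85 = 8071.2 / 80.64 × 0.85 ≈ 85.1 mL/min
Patient 2: CrCl = (140 − 31) × 83.3 / (72 × 1.13) × 0.85 = 9079.7 / 81.36 × 0.85 ≈ 94.9 mL/min
|85.1 − 94.9| = 9.8 mL/min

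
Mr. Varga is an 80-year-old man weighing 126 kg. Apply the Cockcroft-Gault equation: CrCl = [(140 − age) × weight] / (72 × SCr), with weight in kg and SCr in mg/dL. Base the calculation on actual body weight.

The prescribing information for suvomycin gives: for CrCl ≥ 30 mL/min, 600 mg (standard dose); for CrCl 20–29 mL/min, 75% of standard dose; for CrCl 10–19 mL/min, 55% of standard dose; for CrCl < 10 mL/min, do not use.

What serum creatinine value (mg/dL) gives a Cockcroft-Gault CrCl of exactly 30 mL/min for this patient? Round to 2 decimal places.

3.50 mg/dL

Standard dose requires CrCl ≥ 30 mL/min.
Set (140 − 80) × 126 / (72 × SCr) = 30
SCr = (140 − 80) × 126 / (72 × 30) = 3.500 mg/dL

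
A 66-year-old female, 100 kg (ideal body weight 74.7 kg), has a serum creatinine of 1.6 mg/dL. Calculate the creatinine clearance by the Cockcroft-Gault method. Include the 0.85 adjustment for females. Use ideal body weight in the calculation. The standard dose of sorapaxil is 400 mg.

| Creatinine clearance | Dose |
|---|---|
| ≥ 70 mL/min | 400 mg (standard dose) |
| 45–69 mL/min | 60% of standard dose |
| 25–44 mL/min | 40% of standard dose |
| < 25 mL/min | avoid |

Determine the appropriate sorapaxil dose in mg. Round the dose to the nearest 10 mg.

CrCl = (140 − 66) × 74.7 / (72 × 1.6) × 0.85 = 5527.8 / 115.20 × 0.85 ≈ 40.8 mL/min
CrCl ≈ 41 mL/min → bracket 25–44 mL/min.
40% of 400 mg = 160 mg

160 mg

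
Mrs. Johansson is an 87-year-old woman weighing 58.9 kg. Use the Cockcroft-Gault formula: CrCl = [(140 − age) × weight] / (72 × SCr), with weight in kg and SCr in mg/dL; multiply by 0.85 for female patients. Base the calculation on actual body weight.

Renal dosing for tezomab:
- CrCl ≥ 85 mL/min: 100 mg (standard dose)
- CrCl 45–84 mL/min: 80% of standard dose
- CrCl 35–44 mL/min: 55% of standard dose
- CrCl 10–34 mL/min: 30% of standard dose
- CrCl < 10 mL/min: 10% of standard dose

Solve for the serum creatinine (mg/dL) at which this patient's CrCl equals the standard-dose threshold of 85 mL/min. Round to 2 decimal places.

0.43 mg/dL

Standard dose requires CrCl ≥ 85 mL/min.
Set (140 − 87) × 58.9 × 0.85 / (72 × SCr) = 85
SCr = (140 − 87) × 58.9 × 0.85 / (72 × 85) = 0.434 mg/dL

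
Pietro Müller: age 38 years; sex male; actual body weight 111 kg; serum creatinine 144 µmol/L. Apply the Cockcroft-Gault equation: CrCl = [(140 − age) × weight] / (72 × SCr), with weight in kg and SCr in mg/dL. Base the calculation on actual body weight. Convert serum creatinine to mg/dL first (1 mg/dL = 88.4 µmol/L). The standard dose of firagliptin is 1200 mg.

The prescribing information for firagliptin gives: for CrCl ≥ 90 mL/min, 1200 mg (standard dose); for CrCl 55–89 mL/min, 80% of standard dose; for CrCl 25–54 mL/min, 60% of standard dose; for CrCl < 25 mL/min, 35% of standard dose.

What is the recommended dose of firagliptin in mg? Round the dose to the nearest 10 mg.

SCr = 144 / 88.4 = 1.629 mg/dL
CrCl = (140 − 38) × 111 / (72 × 1.629) = 11322.0 / 117.29 ≈ 96.5 mL/min
CrCl ≈ 97 mL/min → bracket ≥ 90 mL/min.
100% of 1200 mg = 1200 mg

1200 mg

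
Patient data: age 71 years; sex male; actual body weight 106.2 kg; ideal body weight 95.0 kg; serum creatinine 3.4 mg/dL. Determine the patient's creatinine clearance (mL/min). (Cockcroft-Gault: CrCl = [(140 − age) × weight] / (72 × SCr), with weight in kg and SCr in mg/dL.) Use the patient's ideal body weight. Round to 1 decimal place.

CrCl = (140 − 71) × 95 / (72 × 3.4) = 6555.0 / 244.80 ≈ 26.8 mL/min

26.8 mL/min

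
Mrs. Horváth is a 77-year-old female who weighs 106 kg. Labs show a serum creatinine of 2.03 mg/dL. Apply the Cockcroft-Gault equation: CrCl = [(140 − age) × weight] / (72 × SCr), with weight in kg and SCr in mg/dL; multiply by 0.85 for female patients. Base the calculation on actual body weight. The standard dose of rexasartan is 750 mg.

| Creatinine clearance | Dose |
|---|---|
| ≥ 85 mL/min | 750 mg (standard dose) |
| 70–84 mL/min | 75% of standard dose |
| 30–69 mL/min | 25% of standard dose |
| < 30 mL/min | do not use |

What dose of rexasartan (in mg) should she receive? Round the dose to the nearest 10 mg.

190 mg

CrCl = (140 − 77) × 106 / (72 × 2.03) × 0.85 = 6678.0 / 146.16 × 0.85 ≈ 38.8 mL/min
CrCl ≈ 39 mL/min → bracket 30–69 mL/min.
25% of 750 mg = 187.5 mg → 190 mg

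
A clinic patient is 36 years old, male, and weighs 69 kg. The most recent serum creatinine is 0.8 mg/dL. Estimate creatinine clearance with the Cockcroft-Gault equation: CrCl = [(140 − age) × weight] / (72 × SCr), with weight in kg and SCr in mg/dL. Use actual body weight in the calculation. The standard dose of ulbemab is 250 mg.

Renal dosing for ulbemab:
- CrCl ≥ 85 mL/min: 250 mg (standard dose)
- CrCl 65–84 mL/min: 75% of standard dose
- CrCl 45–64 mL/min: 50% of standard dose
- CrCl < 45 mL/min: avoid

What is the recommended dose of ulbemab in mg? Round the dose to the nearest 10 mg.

CrCl = (140 − 36) × 69 / (72 × 0.8) = 7176.0 / 57.60 ≈ 124.6 mL/min
CrCl ≈ 125 mL/min → bracket ≥ 85 mL/min.
100% of 250 mg = 250 mg

250 mg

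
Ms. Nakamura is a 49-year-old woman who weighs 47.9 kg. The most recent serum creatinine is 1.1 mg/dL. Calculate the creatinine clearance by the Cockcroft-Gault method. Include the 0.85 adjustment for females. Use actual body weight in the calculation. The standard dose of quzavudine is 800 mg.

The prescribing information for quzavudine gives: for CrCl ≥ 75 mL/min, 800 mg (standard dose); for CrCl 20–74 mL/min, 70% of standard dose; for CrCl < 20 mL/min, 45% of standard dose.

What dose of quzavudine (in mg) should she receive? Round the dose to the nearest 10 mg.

560 mg

CrCl = (140 − 49) × 47.9 / (72 × 1.1) × 0.85 = 4358.9 / 79.20 × 0.85 ≈ 46.8 mL/min
CrCl ≈ 47 mL/min → bracket 20–74 mL/min.
70% of 800 mg = 560 mg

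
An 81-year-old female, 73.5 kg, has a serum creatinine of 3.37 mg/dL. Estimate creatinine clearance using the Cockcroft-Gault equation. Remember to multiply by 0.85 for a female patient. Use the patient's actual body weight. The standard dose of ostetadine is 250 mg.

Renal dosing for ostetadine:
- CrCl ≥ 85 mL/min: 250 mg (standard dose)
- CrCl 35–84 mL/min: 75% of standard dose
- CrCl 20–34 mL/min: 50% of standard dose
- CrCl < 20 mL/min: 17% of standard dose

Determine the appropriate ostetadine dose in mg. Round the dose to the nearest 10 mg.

40 mg

CrCl = (140 − 81) × 73.5 / (72 × 3.37) × 0.85 = 4336.5 / 242.64 × 0.85 ≈ 15.2 mL/min
CrCl ≈ 15 mL/min → bracket < 20 mL/min.
17% of 250 mg = 42.5 mg → 40 mg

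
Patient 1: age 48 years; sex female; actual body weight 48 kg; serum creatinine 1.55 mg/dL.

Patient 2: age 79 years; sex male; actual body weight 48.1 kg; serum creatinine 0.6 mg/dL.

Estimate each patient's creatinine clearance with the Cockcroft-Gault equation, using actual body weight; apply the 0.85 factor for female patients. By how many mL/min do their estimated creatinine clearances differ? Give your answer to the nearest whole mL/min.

Patient 1: CrCl = (140 − 48) × 48 / (72 × 1.55) × 0.85 = 4416.0 / 111.60 × 0.85 ≈ 33.6 mL/min
Patient 2: CrCl = (140 − 79) × 48.1 / (72 × 0.6) = 2934.1 / 43.20 ≈ 67.9 mL/min
|33.6 − 67.9| = 34.3 mL/min

34 mL/min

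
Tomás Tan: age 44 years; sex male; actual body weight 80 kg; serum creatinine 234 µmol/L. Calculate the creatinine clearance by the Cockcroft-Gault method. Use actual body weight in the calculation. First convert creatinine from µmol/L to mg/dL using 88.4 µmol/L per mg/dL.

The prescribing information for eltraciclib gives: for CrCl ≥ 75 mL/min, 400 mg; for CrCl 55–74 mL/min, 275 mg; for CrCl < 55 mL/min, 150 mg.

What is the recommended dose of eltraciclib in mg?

SCr = 234 / 88.4 = 2.647 mg/dL
CrCl = (140 − 44) × 80 / (72 × 2.647) = 7680.0 / 190.58 ≈ 40.3 mL/min
CrCl ≈ 40 mL/min → bracket < 55 mL/min.
Dose for this bracket: 150 mg.

150 mg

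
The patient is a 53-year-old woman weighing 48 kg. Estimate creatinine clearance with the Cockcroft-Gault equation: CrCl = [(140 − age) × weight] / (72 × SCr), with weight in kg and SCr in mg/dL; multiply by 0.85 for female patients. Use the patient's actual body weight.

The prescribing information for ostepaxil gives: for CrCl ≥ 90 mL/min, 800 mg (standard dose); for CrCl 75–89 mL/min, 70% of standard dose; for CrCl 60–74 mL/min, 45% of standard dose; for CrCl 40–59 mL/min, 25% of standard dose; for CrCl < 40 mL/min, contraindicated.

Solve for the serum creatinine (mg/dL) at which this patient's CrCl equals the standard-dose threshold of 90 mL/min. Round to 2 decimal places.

Standard dose requires CrCl ≥ 90 mL/min.
Set (140 − 53) × 48 × 0.85 / (72 × SCr) = 90
SCr = (140 − 53) × 48 × 0.85 / (72 × 90) = 0.548 mg/dL

0.55 mg/dL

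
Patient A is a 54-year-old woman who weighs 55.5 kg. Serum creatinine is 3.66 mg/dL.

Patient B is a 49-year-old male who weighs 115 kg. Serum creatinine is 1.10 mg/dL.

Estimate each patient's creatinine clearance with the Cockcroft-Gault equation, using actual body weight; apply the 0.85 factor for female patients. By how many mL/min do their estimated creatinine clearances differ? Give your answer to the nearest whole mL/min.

117 mL/min

Patient A: CrCl = (140 − 54) × 55.5 / (72 × 3.66) × 0.85 = 4773.0 / 263.52 × 0.85 ≈ 15.4 mL/min
Patient B: CrCl = (140 − 49) × 115 / (72 × 1.1) = 10465.0 / 79.20 ≈ 132.1 mL/min
|15.4 − 132.1| = 116.7 mL/min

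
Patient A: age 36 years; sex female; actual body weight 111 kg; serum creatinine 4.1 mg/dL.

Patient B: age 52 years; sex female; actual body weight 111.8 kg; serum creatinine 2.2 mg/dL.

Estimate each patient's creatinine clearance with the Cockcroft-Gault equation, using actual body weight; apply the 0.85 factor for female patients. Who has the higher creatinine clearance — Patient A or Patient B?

Patient B

Patient A: CrCl = (140 − 36) × 111 / (72 × 4.1) × 0.85 = 11544.0 / 295.20 × 0.85 ≈ 33.2 mL/min
Patient B: CrCl = (140 − 52) × 111.8 / (72 × 2.2) × 0.85 = 9838.4 / 158.40 × 0.85 ≈ 52.8 mL/min
33.2 vs 52.8 mL/min → Patient B is higher.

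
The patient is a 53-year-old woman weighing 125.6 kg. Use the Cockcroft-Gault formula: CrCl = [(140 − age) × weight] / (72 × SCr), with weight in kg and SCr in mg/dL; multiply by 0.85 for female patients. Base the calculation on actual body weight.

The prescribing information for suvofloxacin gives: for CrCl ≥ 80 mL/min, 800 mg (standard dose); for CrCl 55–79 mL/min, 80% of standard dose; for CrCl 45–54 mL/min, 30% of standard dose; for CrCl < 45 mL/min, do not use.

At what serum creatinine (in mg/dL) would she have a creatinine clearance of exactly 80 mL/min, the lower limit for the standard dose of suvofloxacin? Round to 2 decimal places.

Standard dose requires CrCl ≥ 80 mL/min.
Set (140 − 53) × 125.6 × 0.85 / (72 × SCr) = 80
SCr = (140 − 53) × 125.6 × 0.85 / (72 × 80) = 1.613 mg/dL

1.61 mg/dL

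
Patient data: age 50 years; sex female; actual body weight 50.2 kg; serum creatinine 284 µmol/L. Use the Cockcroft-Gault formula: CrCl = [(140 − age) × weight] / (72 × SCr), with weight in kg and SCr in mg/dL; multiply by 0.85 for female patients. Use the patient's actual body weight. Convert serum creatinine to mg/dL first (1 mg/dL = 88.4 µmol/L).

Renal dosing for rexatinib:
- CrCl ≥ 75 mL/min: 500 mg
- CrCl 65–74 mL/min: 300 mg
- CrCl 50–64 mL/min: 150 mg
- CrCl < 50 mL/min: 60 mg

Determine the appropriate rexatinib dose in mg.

SCr = 284 / 88.4 = 3.213 mg/dL
CrCl = (140 − 50) × 50.2 / (72 × 3.213) × 0.85 = 4518.0 / 231.34 × 0.85 ≈ 16.6 mL/min
CrCl ≈ 17 mL/min → bracket < 50 mL/min.
Dose for this bracket: 60 mg.

60 mg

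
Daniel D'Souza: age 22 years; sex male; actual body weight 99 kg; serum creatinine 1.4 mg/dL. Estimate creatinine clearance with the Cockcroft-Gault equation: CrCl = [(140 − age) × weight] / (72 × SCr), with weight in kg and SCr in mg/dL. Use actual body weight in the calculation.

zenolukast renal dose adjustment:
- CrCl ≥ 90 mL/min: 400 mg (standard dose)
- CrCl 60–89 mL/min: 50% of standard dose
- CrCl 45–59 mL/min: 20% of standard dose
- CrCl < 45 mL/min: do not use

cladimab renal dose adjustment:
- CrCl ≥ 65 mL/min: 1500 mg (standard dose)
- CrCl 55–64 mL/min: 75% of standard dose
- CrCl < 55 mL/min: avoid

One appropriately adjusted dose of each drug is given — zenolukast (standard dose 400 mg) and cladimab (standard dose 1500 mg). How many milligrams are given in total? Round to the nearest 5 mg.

1900 mg

CrCl = (140 − 22) × 99 / (72 × 1.4) = 11682.0 / 100.80 ≈ 115.9 mL/min
CrCl ≈ 116 mL/min.
zenolukast: ≥ 90 mL/min → 100% of 400 mg = 400 mg.
cladimab: ≥ 65 mL/min → 100% of 1500 mg = 1500 mg.
Total = 400 + 1500 = 1900 mg.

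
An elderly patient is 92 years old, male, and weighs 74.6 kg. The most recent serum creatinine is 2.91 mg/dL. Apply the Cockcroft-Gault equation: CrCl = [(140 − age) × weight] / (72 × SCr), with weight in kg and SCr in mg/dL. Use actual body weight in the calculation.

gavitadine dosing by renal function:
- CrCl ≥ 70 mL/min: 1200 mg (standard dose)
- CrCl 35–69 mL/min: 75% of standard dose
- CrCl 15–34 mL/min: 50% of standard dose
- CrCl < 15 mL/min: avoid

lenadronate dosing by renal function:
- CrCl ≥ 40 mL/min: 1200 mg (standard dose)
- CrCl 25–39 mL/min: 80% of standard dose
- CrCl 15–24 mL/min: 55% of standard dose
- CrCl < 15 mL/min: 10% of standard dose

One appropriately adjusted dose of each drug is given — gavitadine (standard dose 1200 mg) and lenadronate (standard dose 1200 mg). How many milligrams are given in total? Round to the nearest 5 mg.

1260 mg

CrCl = (140 − 92) × 74.6 / (72 × 2.91) = 3580.8 / 209.52 ≈ 17.1 mL/min
CrCl ≈ 17 mL/min.
gavitadine: 15–34 mL/min → 50% of 1200 mg = 600 mg.
lenadronate: 15–24 mL/min → 55% of 1200 mg = 660 mg.
Total = 600 + 660 = 1260 mg.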